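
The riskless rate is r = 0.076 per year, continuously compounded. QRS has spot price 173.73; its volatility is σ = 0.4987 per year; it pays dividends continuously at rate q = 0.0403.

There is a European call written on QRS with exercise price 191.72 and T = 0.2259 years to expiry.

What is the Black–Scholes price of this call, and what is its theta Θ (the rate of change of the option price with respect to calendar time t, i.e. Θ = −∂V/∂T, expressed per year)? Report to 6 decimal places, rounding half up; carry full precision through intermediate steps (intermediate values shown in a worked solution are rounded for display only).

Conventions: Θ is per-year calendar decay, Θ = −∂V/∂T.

σ√T = 0.4987·√0.2259 = 0.237027
d₁ = (ln(S/K) + (r−q+σ²/2)T) / (σ√T) = (ln(173.73/191.72) + (0.076−0.0403+0.4987²/2)·0.2259) / 0.237027 = (-0.098534 + 0.036155) / 0.237027 = -0.263169
d₂ = d₁ − σ√T = -0.263169 − 0.237027 = -0.500196
e^{−rT} = 0.982978
e^{−qT} = 0.990938
N(d₁) = 0.396210,  N(d₂) = 0.308469
Call price V = S·e^{−qT}·N(d₁) − K·e^{−rT}·N(d₂) = 68.209788 − 58.132932 = 10.076856
φ(d₁) = (1/√(2π))·e^{−d₁²/2} = 0.385364
Θ = −S·e^{−qT}·φ(d₁)·σ/(2√T) + q·S·e^{−qT}·N(d₁) − r·K·e^{−rT}·N(d₂) = −34.805130 + 2.748854 − 4.418103 = -36.474378

price = 10.076856
Θ = -36.474378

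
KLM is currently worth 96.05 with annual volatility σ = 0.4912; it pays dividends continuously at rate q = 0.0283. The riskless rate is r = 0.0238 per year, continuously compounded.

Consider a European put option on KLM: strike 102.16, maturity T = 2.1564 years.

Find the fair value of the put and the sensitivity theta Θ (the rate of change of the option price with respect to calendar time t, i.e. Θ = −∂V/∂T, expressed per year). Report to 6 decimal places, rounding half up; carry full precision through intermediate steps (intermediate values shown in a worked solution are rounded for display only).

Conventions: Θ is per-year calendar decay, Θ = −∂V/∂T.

price = 29.858063
Θ = -5.277059

σ√T = 0.4912·√2.1564 = 0.721312
d₁ = (ln(S/K) + (r−q+σ²/2)T) / (σ√T) = (ln(96.05/102.16) + (0.0238−0.0283+0.4912²/2)·2.1564) / 0.721312 = (-0.061671 + 0.250442) / 0.721312 = 0.261704
d₂ = d₁ − σ√T = 0.261704 − 0.721312 = -0.459608
e^{−rT} = 0.949972
e^{−qT} = 0.940799
N(−d₁) = 0.396775,  N(−d₂) = 0.677101
Put price V = K·e^{−rT}·N(−d₂) − S·e^{−qT}·N(−d₁) = 65.712108 − 35.854044 = 29.858063
φ(d₁) = (1/√(2π))·e^{−d₁²/2} = 0.385512
Θ = −S·e^{−qT}·φ(d₁)·σ/(2√T) − q·S·e^{−qT}·N(−d₁) + r·K·e^{−rT}·N(−d₂) = −5.826337 − 1.014669 + 1.563948 = -5.277059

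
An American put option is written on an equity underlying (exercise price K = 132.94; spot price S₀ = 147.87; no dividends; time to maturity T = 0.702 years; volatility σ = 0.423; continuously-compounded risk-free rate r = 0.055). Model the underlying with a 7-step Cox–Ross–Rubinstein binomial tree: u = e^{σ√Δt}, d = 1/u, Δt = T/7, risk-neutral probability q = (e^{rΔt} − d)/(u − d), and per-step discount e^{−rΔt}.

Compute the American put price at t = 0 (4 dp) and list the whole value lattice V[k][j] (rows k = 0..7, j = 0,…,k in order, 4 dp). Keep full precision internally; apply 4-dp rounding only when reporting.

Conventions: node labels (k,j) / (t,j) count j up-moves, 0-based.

price = 11.3034
tree:
11.3034
16.9627 5.4737
24.7012 9.0084 1.8146
34.6543 14.5032 3.3259 0.2442
46.4082 22.6736 6.0662 0.4788 0.0000
57.2567 34.0046 11.0021 0.9387 0.0000 0.0000
66.7452 46.4082 19.8230 1.8405 0.0000 0.0000 0.0000
75.0441 57.2567 34.0046 3.6086 0.0000 0.0000 0.0000 0.0000

Δt=0.10029  u=1.14334  d=0.87463  q=0.48714  discount=0.99450
step 7 (expiry): payoffs max(K−S,0) = 75.0441 57.2567 34.0046 3.6086 0.0000 0.0000 0.0000 0.0000
k=6: (k=6,j=0): S=66.1948, K−S=66.7452, hold=66.0140 ⇒ V=66.7452 exercise | (k=6,j=1): S=86.5318, K−S=46.4082, hold=45.6769 ⇒ V=46.4082 exercise | (k=6,j=2): S=113.1170, K−S=19.8230, hold=19.0917 ⇒ V=19.8230 exercise | (k=6,j=3): S=147.8700, K−S=0.0000, hold=1.8405 ⇒ V=1.8405 continue | (k=6,j=4): S=193.3001, K−S=0.0000, hold=0.0000 ⇒ V=0.0000 continue | (k=6,j=5): S=252.6878, K−S=0.0000, hold=0.0000 ⇒ V=0.0000 continue | (k=6,j=6): S=330.3211, K−S=0.0000, hold=0.0000 ⇒ V=0.0000 continue
k=5: (k=5,j=0): S=75.6833, K−S=57.2567, hold=56.5255 ⇒ V=57.2567 exercise | (k=5,j=1): S=98.9354, K−S=34.0046, hold=33.2733 ⇒ V=34.0046 exercise | (k=5,j=2): S=129.3314, K−S=3.6086, hold=11.0021 ⇒ V=11.0021 continue | (k=5,j=3): S=169.0659, K−S=0.0000, hold=0.9387 ⇒ V=0.9387 continue | (k=5,j=4): S=221.0081, K−S=0.0000, hold=0.0000 ⇒ V=0.0000 continue | (k=5,j=5): S=288.9085, K−S=0.0000, hold=0.0000 ⇒ V=0.0000 continue
k=4: (k=4,j=0): S=86.5318, K−S=46.4082, hold=45.6769 ⇒ V=46.4082 exercise | (k=4,j=1): S=113.1170, K−S=19.8230, hold=22.6736 ⇒ V=22.6736 continue | (k=4,j=2): S=147.8700, K−S=0.0000, hold=6.0662 ⇒ V=6.0662 continue | (k=4,j=3): S=193.3001, K−S=0.0000, hold=0.4788 ⇒ V=0.4788 continue | (k=4,j=4): S=252.6878, K−S=0.0000, hold=0.0000 ⇒ V=0.0000 continue
k=3: (k=3,j=0): S=98.9354, K−S=34.0046, hold=34.6543 ⇒ V=34.6543 continue | (k=3,j=1): S=129.3314, K−S=3.6086, hold=14.5032 ⇒ V=14.5032 continue | (k=3,j=2): S=169.0659, K−S=0.0000, hold=3.3259 ⇒ V=3.3259 continue | (k=3,j=3): S=221.0081, K−S=0.0000, hold=0.2442 ⇒ V=0.2442 continue
k=2: (k=2,j=0): S=113.1170, K−S=19.8230, hold=24.7012 ⇒ V=24.7012 continue | (k=2,j=1): S=147.8700, K−S=0.0000, hold=9.0084 ⇒ V=9.0084 continue | (k=2,j=2): S=193.3001, K−S=0.0000, hold=1.8146 ⇒ V=1.8146 continue
k=1: (k=1,j=0): S=129.3314, K−S=3.6086, hold=16.9627 ⇒ V=16.9627 continue | (k=1,j=1): S=169.0659, K−S=0.0000, hold=5.4737 ⇒ V=5.4737 continue
k=0: (k=0,j=0): S=147.8700, K−S=0.0000, hold=11.3034 ⇒ V=11.3034 continue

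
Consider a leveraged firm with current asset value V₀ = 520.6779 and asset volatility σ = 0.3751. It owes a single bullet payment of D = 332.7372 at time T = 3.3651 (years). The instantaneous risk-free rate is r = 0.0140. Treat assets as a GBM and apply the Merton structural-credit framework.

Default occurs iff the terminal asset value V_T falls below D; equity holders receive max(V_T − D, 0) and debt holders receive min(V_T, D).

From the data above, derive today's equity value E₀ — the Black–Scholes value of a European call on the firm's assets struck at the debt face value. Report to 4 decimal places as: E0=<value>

Work the structural quantities from V₀ = 520.6779 against face 332.7372:
d₁ = [ln(V₀/D) + (r + σ²/2)T] / (σ√T)
   = [ln(520.6779/332.7372) + (0.0140 + 0.5·0.3751²)·3.3651] / (0.3751·√3.3651)
   = [0.447779 + 0.283846] / 0.688091 = 1.063267
d₂ = d₁ − σ√T = 1.063267 − 0.688091 = 0.375176
N(d₁) = 0.856170,  N(d₂) = 0.646235,  e^(−rT) = 0.953981
E₀ = V₀·N(d₁) − D·e^(−rT)·N(d₂)
   = 520.6779·0.856170 − 332.7372·0.953981·0.646235 = 240.657384

E0=240.6574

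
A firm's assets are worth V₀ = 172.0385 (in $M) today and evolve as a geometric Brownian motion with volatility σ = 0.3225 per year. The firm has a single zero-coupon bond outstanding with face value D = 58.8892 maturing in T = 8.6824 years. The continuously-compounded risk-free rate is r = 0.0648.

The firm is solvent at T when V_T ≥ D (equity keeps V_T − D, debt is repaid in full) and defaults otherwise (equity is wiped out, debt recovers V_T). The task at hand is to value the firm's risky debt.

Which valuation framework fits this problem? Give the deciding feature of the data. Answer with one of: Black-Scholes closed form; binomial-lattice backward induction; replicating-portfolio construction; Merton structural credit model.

framework: Merton structural credit model

Key observation: with the firm-asset dynamics (V₀ = 172.0385) and a single zero-coupon liability of face 58.8892 given, debt value, spread, and default probability all derive from the option view of the balance sheet.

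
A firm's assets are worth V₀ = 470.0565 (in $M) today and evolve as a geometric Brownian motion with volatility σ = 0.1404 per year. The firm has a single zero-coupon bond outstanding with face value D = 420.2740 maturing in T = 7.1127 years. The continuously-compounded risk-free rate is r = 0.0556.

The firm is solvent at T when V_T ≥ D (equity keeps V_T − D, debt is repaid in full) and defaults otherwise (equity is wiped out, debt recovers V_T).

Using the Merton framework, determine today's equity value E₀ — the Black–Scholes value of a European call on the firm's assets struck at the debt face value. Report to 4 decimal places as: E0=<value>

E0=192.5146

Equity is a call on the firm's assets struck at D = 420.2740:
d₁ = [ln(V₀/D) + (r + σ²/2)T] / (σ√T)
   = [ln(470.0565/420.2740) + (0.0556 + 0.5·0.1404²)·7.1127] / (0.1404·√7.1127)
   = [0.111946 + 0.465569] / 0.374442 = 1.542337
d₂ = d₁ − σ√T = 1.542337 − 0.374442 = 1.167895
N(d₁) = 0.938504,  N(d₂) = 0.878575,  e^(−rT) = 0.673366
E₀ = V₀·N(d₁) − D·e^(−rT)·N(d₂)
   = 470.0565·0.938504 − 420.2740·0.673366·0.878575 = 192.514638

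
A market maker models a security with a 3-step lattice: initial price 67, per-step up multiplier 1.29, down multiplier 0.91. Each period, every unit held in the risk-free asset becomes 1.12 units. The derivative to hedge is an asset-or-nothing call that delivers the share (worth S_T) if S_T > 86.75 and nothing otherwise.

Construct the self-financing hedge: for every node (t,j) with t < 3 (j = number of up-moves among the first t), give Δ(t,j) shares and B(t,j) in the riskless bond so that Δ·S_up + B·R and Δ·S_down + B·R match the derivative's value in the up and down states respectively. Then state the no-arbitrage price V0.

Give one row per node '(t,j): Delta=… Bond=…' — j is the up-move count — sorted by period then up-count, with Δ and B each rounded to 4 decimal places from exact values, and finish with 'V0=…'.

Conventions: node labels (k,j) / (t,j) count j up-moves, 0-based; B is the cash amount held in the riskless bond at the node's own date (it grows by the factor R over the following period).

Arbitrage-free pricing uses the up-move probability p* = (R−d)/(u−d) = 0.5526, discounting each step at R = 1.12.
Expiry values: V(3,0)=0.0000, V(3,1)=0.0000, V(3,2)=101.4602, V(3,3)=143.8282
(2,0): S=55.4827. Δ = (V_up−V_dn)/(S_up−S_dn) = (0.0000−0.0000)/(71.5727−50.4893) = 0.0000. V = [p*·0.0000 + (1−p*)·0.0000]/1.12 = 0.0000. B = V − Δ·S = 0.0000.
(2,1): S=78.6513. Δ = (V_up−V_dn)/(S_up−S_dn) = (101.4602−0.0000)/(101.4602−71.5727) = 3.3947. V = [p*·101.4602 + (1−p*)·0.0000]/1.12 = 50.0626. B = V − Δ·S = -216.9379.
(2,2): S=111.4947. Δ = (V_up−V_dn)/(S_up−S_dn) = (143.8282−101.4602)/(143.8282−101.4602) = 1.0000. V = [p*·143.8282 + (1−p*)·101.4602]/1.12 = 111.4947. B = V − Δ·S = 0.0000.
(1,0): S=60.9700. Δ = (V_up−V_dn)/(S_up−S_dn) = (50.0626−0.0000)/(78.6513−55.4827) = 2.1608. V = [p*·50.0626 + (1−p*)·0.0000]/1.12 = 24.7019. B = V − Δ·S = -107.0417.
(1,1): S=86.4300. Δ = (V_up−V_dn)/(S_up−S_dn) = (111.4947−50.0626)/(111.4947−78.6513) = 1.8705. V = [p*·111.4947 + (1−p*)·50.0626]/1.12 = 75.0106. B = V − Δ·S = -86.6528.
(0,0): S=67.0000. Δ = (V_up−V_dn)/(S_up−S_dn) = (75.0106−24.7019)/(86.4300−60.9700) = 1.9760. V = [p*·75.0106 + (1−p*)·24.7019]/1.12 = 46.8787. B = V − Δ·S = -85.5126.
Sanity check at the root: Δ(0,0)·S0 + B(0,0) reproduces V0 = 46.8787.

(0,0): Delta=1.9760 Bond=-85.5126
(1,0): Delta=2.1608 Bond=-107.0417
(1,1): Delta=1.8705 Bond=-86.6528
(2,0): Delta=0.0000 Bond=0.0000
(2,1): Delta=3.3947 Bond=-216.9379
(2,2): Delta=1.0000 Bond=0.0000
V0=46.8787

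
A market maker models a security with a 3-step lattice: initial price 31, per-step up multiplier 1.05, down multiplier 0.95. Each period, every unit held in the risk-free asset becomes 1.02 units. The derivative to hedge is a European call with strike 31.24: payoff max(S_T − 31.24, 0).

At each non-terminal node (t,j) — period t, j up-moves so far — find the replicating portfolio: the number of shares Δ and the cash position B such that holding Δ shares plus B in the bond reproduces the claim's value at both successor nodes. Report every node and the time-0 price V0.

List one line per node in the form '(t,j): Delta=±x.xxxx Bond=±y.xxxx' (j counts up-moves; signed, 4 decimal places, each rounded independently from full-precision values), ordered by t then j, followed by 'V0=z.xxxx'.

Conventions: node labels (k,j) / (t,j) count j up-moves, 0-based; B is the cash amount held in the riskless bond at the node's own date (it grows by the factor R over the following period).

No-arbitrage ⇒ martingale measure with p* = (R−d)/(u−d) = 0.7000.
At maturity the claim pays: V(3,0)=0.0000, V(3,1)=0.0000, V(3,2)=1.2286, V(3,3)=4.6464
(2,0): S=27.9775. Δ = (V_up−V_dn)/(S_up−S_dn) = (0.0000−0.0000)/(29.3764−26.5786) = 0.0000. V = [p*·0.0000 + (1−p*)·0.0000]/1.02 = 0.0000. B = V − Δ·S = 0.0000.
(2,1): S=30.9225. Δ = (V_up−V_dn)/(S_up−S_dn) = (1.2286−0.0000)/(32.4686−29.3764) = 0.3973. V = [p*·1.2286 + (1−p*)·0.0000]/1.02 = 0.8432. B = V − Δ·S = -11.4431.
(2,2): S=34.1775. Δ = (V_up−V_dn)/(S_up−S_dn) = (4.6464−1.2286)/(35.8864−32.4686) = 1.0000. V = [p*·4.6464 + (1−p*)·1.2286]/1.02 = 3.5500. B = V − Δ·S = -30.6275.
(1,0): S=29.4500. Δ = (V_up−V_dn)/(S_up−S_dn) = (0.8432−0.0000)/(30.9225−27.9775) = 0.2863. V = [p*·0.8432 + (1−p*)·0.0000]/1.02 = 0.5786. B = V − Δ·S = -7.8531.
(1,1): S=32.5500. Δ = (V_up−V_dn)/(S_up−S_dn) = (3.5500−0.8432)/(34.1775−30.9225) = 0.8316. V = [p*·3.5500 + (1−p*)·0.8432]/1.02 = 2.6843. B = V − Δ·S = -24.3844.
(0,0): S=31.0000. Δ = (V_up−V_dn)/(S_up−S_dn) = (2.6843−0.5786)/(32.5500−29.4500) = 0.6792. V = [p*·2.6843 + (1−p*)·0.5786]/1.02 = 2.0124. B = V − Δ·S = -19.0442.
Verification: the root portfolio costs Δ(0,0)·S0 + B(0,0) = 2.0124, matching V0.

(0,0): Delta=0.6792 Bond=-19.0442
(1,0): Delta=0.2863 Bond=-7.8531
(1,1): Delta=0.8316 Bond=-24.3844
(2,0): Delta=0.0000 Bond=0.0000
(2,1): Delta=0.3973 Bond=-11.4431
(2,2): Delta=1.0000 Bond=-30.6275
V0=2.0124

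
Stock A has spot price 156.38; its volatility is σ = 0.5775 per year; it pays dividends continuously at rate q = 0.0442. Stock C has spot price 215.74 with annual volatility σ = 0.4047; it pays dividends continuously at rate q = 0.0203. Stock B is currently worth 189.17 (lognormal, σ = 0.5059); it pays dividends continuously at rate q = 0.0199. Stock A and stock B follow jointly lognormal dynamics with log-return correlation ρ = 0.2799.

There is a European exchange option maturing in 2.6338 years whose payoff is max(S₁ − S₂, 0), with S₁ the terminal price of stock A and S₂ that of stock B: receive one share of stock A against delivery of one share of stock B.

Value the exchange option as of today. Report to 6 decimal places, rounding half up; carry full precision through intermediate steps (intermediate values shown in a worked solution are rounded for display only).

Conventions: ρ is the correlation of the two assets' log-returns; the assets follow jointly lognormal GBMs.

σ_eff = √(σ₁² + σ₂² − 2ρσ₁σ₂) = √(0.5775² + 0.5059² − 2·0.2799·0.5775·0.5059) = 0.652604
d₁ = (ln(S₁/S₂) + (q₂ − q₁ + σ_eff²/2)T) / (σ_eff√T) = (ln(156.38/189.17) + (0.0199 − 0.0442 + 0.212946)·2.6338) / 1.059109 = 0.289392
d₂ = d₁ − σ_eff√T = 0.289392 − 1.059109 = -0.769717
N(d₁) = 0.613859,  N(d₂) = 0.220734
V = S₁·e^{−q₁T}·N(d₁) − S₂·e^{−q₂T}·N(d₂) = 85.446079 − 39.624024 = 45.822055
Key observation: r never enters — measured in units of stock B, the claim is a call on S₁/S₂ struck at 1, so only the dividend yields and σ_eff matter.

exchange price = 45.822055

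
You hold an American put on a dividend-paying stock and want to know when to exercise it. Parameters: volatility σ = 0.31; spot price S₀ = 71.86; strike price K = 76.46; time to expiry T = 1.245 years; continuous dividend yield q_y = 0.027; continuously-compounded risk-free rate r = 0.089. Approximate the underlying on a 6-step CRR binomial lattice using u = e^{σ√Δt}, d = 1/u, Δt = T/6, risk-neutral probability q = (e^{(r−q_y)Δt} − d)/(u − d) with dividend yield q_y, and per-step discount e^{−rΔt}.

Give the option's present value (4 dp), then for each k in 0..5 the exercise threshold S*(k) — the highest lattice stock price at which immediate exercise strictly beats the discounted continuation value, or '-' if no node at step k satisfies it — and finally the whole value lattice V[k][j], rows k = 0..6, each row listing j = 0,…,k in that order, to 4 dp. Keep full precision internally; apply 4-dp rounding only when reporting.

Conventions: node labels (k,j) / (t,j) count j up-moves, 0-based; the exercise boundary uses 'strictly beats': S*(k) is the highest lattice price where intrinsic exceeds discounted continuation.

Δt=0.20750  u=1.15167  d=0.86831  q=0.51045  discount=0.98170
step 6 (expiry): payoffs max(K−S,0) = 45.6620 35.6114 22.2808 4.6000 0.0000 0.0000 0.0000
step 5: (k=5,j=0): S=35.4691, K−S=40.9909, hold=39.7900 ⇒ V=40.9909 exercise | (k=5,j=1): S=47.0441, K−S=29.4159, hold=28.2797 ⇒ V=29.4159 exercise | (k=5,j=2): S=62.3964, K−S=14.0636, hold=13.0131 ⇒ V=14.0636 exercise | (k=5,j=3): S=82.7589, K−S=0.0000, hold=2.2107 ⇒ V=2.2107 continue | (k=5,j=4): S=109.7665, K−S=0.0000, hold=0.0000 ⇒ V=0.0000 continue | (k=5,j=5): S=145.5877, K−S=0.0000, hold=0.0000 ⇒ V=0.0000 continue  boundary S*=62.3964
step 4: (k=4,j=0): S=40.8486, K−S=35.6114, hold=34.4405 ⇒ V=35.6114 exercise | (k=4,j=1): S=54.1792, K−S=22.2808, hold=21.1845 ⇒ V=22.2808 exercise | (k=4,j=2): S=71.8600, K−S=4.6000, hold=7.8667 ⇒ V=7.8667 continue | (k=4,j=3): S=95.3108, K−S=0.0000, hold=1.0625 ⇒ V=1.0625 continue | (k=4,j=4): S=126.4146, K−S=0.0000, hold=0.0000 ⇒ V=0.0000 continue  boundary S*=54.1792
step 3: (k=3,j=0): S=47.0441, K−S=29.4159, hold=28.2797 ⇒ V=29.4159 exercise | (k=3,j=1): S=62.3964, K−S=14.0636, hold=14.6501 ⇒ V=14.6501 continue | (k=3,j=2): S=82.7589, K−S=0.0000, hold=4.3131 ⇒ V=4.3131 continue | (k=3,j=3): S=109.7665, K−S=0.0000, hold=0.5106 ⇒ V=0.5106 continue  boundary S*=47.0441
step 2: (k=2,j=0): S=54.1792, K−S=22.2808, hold=21.4784 ⇒ V=22.2808 exercise | (k=2,j=1): S=71.8600, K−S=4.6000, hold=9.2020 ⇒ V=9.2020 continue | (k=2,j=2): S=95.3108, K−S=0.0000, hold=2.3287 ⇒ V=2.3287 continue  boundary S*=54.1792
step 1: (k=1,j=0): S=62.3964, K−S=14.0636, hold=15.3192 ⇒ V=15.3192 continue | (k=1,j=1): S=82.7589, K−S=0.0000, hold=5.5893 ⇒ V=5.5893 continue  boundary S*=-
step 0: (k=0,j=0): S=71.8600, K−S=4.6000, hold=10.1632 ⇒ V=10.1632 continue  boundary S*=-

price = 10.1632
boundary = - - 54.1792 47.0441 54.1792 62.3964
tree:
10.1632
15.3192 5.5893
22.2808 9.2020 2.3287
29.4159 14.6501 4.3131 0.5106
35.6114 22.2808 7.8667 1.0625 0.0000
40.9909 29.4159 14.0636 2.2107 0.0000 0.0000
45.6620 35.6114 22.2808 4.6000 0.0000 0.0000 0.0000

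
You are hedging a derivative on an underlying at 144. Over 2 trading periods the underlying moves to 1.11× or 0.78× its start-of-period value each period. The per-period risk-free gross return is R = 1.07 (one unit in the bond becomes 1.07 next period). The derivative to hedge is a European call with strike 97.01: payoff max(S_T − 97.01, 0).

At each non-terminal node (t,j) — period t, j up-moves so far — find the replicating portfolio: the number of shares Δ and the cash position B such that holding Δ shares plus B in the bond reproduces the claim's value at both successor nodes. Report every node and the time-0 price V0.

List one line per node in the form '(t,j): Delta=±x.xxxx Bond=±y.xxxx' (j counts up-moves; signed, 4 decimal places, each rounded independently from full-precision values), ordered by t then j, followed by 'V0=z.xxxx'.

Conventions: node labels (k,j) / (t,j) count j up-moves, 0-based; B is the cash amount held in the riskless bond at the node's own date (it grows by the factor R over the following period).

(0,0): Delta=0.9776 Bond=-81.3847
(1,0): Delta=0.7464 Bond=-61.1126
(1,1): Delta=1.0000 Bond=-90.6636
V0=59.3883

Arbitrage-free pricing uses the up-move probability p* = (R−d)/(u−d) = 0.8788, discounting each step at R = 1.07.
Payoffs at expiry: V(2,0)=0.0000, V(2,1)=27.6652, V(2,2)=80.4124
  t=1,j=0: stock 112.3200 → up 124.6752 (V=27.6652), down 87.6096 (V=0.0000). Price 22.7213; hedge Δ=0.7464, bond B=-61.1126.
  t=1,j=1: stock 159.8400 → up 177.4224 (V=80.4124), down 124.6752 (V=27.6652). Price 69.1764; hedge Δ=1.0000, bond B=-90.6636.
  t=0,j=0: stock 144.0000 → up 159.8400 (V=69.1764), down 112.3200 (V=22.7213). Price 59.3883; hedge Δ=0.9776, bond B=-81.3847.
Check: Δ(0,0)·S0 + B(0,0) = 59.3883 = V0.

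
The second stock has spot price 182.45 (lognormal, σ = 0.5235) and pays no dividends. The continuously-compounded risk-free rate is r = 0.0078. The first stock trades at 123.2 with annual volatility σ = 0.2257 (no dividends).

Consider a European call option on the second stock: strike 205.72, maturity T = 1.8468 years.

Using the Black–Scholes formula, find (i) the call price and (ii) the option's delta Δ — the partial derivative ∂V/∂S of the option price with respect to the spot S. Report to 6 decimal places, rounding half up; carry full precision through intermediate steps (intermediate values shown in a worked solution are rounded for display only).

price = 43.935690
Δ = 0.582083

σ√T = 0.5235·√1.8468 = 0.711421
d₁ = (ln(S/K) + (r+σ²/2)T) / (σ√T) = (ln(182.45/205.72) + (0.0078+0.5235²/2)·1.8468) / 0.711421 = (-0.120040 + 0.267465) / 0.711421 = 0.207226
d₂ = d₁ − σ√T = 0.207226 − 0.711421 = -0.504195
e^{−rT} = 0.985698
N(d₁) = 0.582083,  N(d₂) = 0.307062
Call price V = S·N(d₁) − K·e^{−rT}·N(d₂) = 106.201114 − 62.265424 = 43.935690
Δ = N(d₁) = 0.582083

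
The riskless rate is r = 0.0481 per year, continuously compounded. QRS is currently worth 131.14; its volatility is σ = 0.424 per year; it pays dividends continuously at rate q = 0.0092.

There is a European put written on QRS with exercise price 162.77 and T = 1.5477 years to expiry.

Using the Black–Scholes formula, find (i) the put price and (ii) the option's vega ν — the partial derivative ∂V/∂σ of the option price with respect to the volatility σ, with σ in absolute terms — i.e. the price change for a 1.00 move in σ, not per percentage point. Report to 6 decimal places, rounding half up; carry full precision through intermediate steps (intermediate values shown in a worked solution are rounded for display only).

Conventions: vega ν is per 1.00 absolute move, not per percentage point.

σ√T = 0.424·√1.5477 = 0.527484
d₁ = (ln(S/K) + (r−q+σ²/2)T) / (σ√T) = (ln(131.14/162.77) + (0.0481−0.0092+0.424²/2)·1.5477) / 0.527484 = (-0.216073 + 0.199325) / 0.527484 = -0.031750
d₂ = d₁ − σ√T = -0.031750 − 0.527484 = -0.559234
e^{−rT} = 0.928259
e^{−qT} = 0.985862
N(−d₁) = 0.512664,  N(−d₂) = 0.711999
Put price V = K·e^{−rT}·N(−d₂) − S·e^{−qT}·N(−d₁) = 107.577862 − 66.280280 = 41.297582
φ(d₁) = (1/√(2π))·e^{−d₁²/2} = 0.398741
ν = S·e^{−qT}·φ(d₁)·√T = 64.133640

price = 41.297582
ν = 64.133640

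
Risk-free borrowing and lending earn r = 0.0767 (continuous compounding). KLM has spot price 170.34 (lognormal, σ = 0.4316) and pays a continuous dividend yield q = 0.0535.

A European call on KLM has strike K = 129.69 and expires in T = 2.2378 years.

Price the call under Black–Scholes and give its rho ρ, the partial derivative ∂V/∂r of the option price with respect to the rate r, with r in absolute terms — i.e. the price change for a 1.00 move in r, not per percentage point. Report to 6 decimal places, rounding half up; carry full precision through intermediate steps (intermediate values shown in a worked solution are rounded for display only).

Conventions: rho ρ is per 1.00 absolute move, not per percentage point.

price = 57.795568
ρ = 139.671815

σ√T = 0.4316·√2.2378 = 0.645642
d₁ = (ln(S/K) + (r−q+σ²/2)T) / (σ√T) = (ln(170.34/129.69) + (0.0767−0.0535+0.4316²/2)·2.2378) / 0.645642 = (0.272649 + 0.260344) / 0.645642 = 0.825524
d₂ = d₁ − σ√T = 0.825524 − 0.645642 = 0.179882
e^{−rT} = 0.842283
e^{−qT} = 0.887167
N(d₁) = 0.795463,  N(d₂) = 0.571377
Call price V = S·e^{−qT}·N(d₁) − K·e^{−rT}·N(d₂) = 120.210357 − 62.414789 = 57.795568
ρ = K·T·e^{−rT}·N(d₂) = 139.671815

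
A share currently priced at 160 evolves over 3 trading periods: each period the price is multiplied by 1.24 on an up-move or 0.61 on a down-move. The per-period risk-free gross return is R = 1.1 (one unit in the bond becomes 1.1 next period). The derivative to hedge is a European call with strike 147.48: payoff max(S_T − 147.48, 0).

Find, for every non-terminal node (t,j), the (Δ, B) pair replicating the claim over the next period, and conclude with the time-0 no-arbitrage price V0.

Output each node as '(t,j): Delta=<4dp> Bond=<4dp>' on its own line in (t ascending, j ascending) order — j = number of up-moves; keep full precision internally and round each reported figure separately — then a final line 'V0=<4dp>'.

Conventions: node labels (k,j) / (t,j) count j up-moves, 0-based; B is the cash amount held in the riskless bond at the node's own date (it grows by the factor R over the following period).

(0,0): Delta=0.7761 Bond=-67.6808
(1,0): Delta=0.0298 Bond=-1.6118
(1,1): Delta=0.8810 Bond=-95.2594
(2,0): Delta=0.0000 Bond=0.0000
(2,1): Delta=0.0340 Bond=-2.2796
(2,2): Delta=1.0000 Bond=-134.0727
V0=56.4891

Risk-neutral probability p* = (R−d)/(u−d) = (1.1−0.61)/(1.24−0.61) = 0.7778.
Expiry values: V(3,0)=0.0000, V(3,1)=0.0000, V(3,2)=2.5898, V(3,3)=157.5798
  t=2,j=0: stock 59.5360 → up 73.8246 (V=0.0000), down 36.3170 (V=0.0000). Price 0.0000; hedge Δ=0.0000, bond B=0.0000.
  t=2,j=1: stock 121.0240 → up 150.0698 (V=2.5898), down 73.8246 (V=0.0000). Price 1.8311; hedge Δ=0.0340, bond B=-2.2796.
  t=2,j=2: stock 246.0160 → up 305.0598 (V=157.5798), down 150.0698 (V=2.5898). Price 111.9433; hedge Δ=1.0000, bond B=-134.0727.
  t=1,j=0: stock 97.6000 → up 121.0240 (V=1.8311), down 59.5360 (V=0.0000). Price 1.2947; hedge Δ=0.0298, bond B=-1.6118.
  t=1,j=1: stock 198.4000 → up 246.0160 (V=111.9433), down 121.0240 (V=1.8311). Price 79.5217; hedge Δ=0.8810, bond B=-95.2594.
  t=0,j=0: stock 160.0000 → up 198.4000 (V=79.5217), down 97.6000 (V=1.2947). Price 56.4891; hedge Δ=0.7761, bond B=-67.6808.
Verification: the root portfolio costs Δ(0,0)·S0 + B(0,0) = 56.4891, matching V0.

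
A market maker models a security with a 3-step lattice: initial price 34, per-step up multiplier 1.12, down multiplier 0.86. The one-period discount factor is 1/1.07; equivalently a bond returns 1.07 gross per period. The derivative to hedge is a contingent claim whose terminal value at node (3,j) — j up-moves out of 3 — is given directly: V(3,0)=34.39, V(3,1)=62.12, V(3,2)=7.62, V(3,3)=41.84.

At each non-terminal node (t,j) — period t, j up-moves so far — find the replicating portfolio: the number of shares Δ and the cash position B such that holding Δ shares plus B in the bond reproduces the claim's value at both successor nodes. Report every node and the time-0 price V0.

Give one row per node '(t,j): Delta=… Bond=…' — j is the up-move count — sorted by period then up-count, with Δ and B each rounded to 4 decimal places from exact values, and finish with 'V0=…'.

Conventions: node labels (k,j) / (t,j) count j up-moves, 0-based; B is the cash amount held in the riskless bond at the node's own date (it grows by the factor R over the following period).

(0,0): Delta=0.6342 Bond=3.5168
(1,0): Delta=-4.7558 Bond=161.3682
(1,1): Delta=1.6197 Bond=-33.7620
(2,0): Delta=4.2413 Bond=-53.5816
(2,1): Delta=-6.4007 Bond=226.5320
(2,2): Delta=3.0860 Bond=-98.6628
V0=25.0808

Since d<R<u, set p* = (R−d)/(u−d) = 0.8077; price each node as the discounted p*-expectation of its children.
Payoffs at expiry: V(3,0)=34.3900, V(3,1)=62.1200, V(3,2)=7.6200, V(3,3)=41.8400
  t=2,j=0: stock 25.1464 → up 28.1640 (V=62.1200), down 21.6259 (V=34.3900). Price 53.0723; hedge Δ=4.2413, bond B=-53.5816.
  t=2,j=1: stock 32.7488 → up 36.6787 (V=7.6200), down 28.1640 (V=62.1200). Price 16.9166; hedge Δ=-6.4007, bond B=226.5320.
  t=2,j=2: stock 42.6496 → up 47.7676 (V=41.8400), down 36.6787 (V=7.6200). Price 32.9526; hedge Δ=3.0860, bond B=-98.6628.
  t=1,j=0: stock 29.2400 → up 32.7488 (V=16.9166), down 25.1464 (V=53.0723). Price 22.3081; hedge Δ=-4.7558, bond B=161.3682.
  t=1,j=1: stock 38.0800 → up 42.6496 (V=32.9526), down 32.7488 (V=16.9166). Price 27.9147; hedge Δ=1.6197, bond B=-33.7620.
  t=0,j=0: stock 34.0000 → up 38.0800 (V=27.9147), down 29.2400 (V=22.3081). Price 25.0808; hedge Δ=0.6342, bond B=3.5168.
Sanity check at the root: Δ(0,0)·S0 + B(0,0) reproduces V0 = 25.0808.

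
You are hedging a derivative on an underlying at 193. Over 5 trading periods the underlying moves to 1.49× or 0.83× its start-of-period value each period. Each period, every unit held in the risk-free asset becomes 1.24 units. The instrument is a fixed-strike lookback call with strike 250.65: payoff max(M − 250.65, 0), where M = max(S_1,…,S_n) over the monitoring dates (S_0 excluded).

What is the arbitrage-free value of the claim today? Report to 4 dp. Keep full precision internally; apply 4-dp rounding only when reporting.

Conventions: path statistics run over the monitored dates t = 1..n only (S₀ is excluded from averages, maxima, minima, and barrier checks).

price = 123.6286

No-arbitrage gives p* = (R−d)/(u−d) = 0.6212: enumerate every path, weight its payoff by its p*-probability, and discount by R^5.
Enumerate all 2^5 = 32 price paths (U = up ×1.49, D = down ×0.83); each path with k up-moves has probability p*^k·(1−p*)^(5−k).
DDDDD: M=160.1900, payoff=0.0000, prob=0.007798
UDDDD: M=287.5700, payoff=36.9200, prob=0.012789
DUDDD: M=238.6831, payoff=0.0000, prob=0.012789
UUDDD: M=428.4793, payoff=177.8293, prob=0.020973
DDUDD: M=198.1070, payoff=0.0000, prob=0.012789
UDUDD: M=355.6378, payoff=104.9878, prob=0.020973
DUUDD: M=355.6378, payoff=104.9878, prob=0.020973
UUUDD: M=638.4342, payoff=387.7842, prob=0.034396
DDDUD: M=164.4288, payoff=0.0000, prob=0.012789
UDDUD: M=295.1794, payoff=44.5294, prob=0.020973
DUDUD: M=295.1794, payoff=44.5294, prob=0.020973
UUDUD: M=529.9004, payoff=279.2504, prob=0.034396
DDUUD: M=295.1794, payoff=44.5294, prob=0.020973
UDUUD: M=529.9004, payoff=279.2504, prob=0.034396
DUUUD: M=529.9004, payoff=279.2504, prob=0.034396
UUUUD: M=951.2669, payoff=700.6169, prob=0.056410
DDDDU: M=160.1900, payoff=0.0000, prob=0.012789
UDDDU: M=287.5700, payoff=36.9200, prob=0.020973
DUDDU: M=244.9989, payoff=0.0000, prob=0.020973
UUDDU: M=439.8173, payoff=189.1673, prob=0.034396
DDUDU: M=244.9989, payoff=0.0000, prob=0.020973
UDUDU: M=439.8173, payoff=189.1673, prob=0.034396
DUUDU: M=439.8173, payoff=189.1673, prob=0.034396
UUUDU: M=789.5515, payoff=538.9015, prob=0.056410
DDDUU: M=244.9989, payoff=0.0000, prob=0.020973
UDDUU: M=439.8173, payoff=189.1673, prob=0.034396
DUDUU: M=439.8173, payoff=189.1673, prob=0.034396
UUDUU: M=789.5515, payoff=538.9015, prob=0.056410
DDUUU: M=439.8173, payoff=189.1673, prob=0.034396
UDUUU: M=789.5515, payoff=538.9015, prob=0.056410
DUUUU: M=789.5515, payoff=538.9015, prob=0.056410
UUUUU: M=1417.3877, payoff=1166.7377, prob=0.092512
Price = Σ prob·payoff / R^5 = 362.432728 / 2.931625 = 123.6286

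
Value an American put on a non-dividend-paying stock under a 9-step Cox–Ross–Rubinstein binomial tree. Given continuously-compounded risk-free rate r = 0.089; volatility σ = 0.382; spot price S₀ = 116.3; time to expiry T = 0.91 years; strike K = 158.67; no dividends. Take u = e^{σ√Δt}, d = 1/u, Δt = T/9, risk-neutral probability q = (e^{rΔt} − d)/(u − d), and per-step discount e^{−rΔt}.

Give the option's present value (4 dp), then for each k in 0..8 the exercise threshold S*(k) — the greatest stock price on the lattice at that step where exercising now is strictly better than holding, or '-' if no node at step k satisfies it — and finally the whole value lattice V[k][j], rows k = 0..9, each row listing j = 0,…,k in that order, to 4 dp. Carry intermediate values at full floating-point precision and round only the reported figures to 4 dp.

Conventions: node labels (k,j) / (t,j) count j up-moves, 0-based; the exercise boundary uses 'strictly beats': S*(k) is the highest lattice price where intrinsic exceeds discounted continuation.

Δt=0.10111  u=1.12915  d=0.88562  q=0.50679  discount=0.99104
step 9 (expiry): payoffs max(K−S,0) = 119.6935 108.9755 95.3101 77.8869 55.6725 27.3494 0.0000 0.0000 0.0000 0.0000
step 8: (k=8,j=0): S=44.0104, K−S=114.6596, hold=113.2381 ⇒ V=114.6596 exercise | (k=8,j=1): S=56.1128, K−S=102.5572, hold=101.1358 ⇒ V=102.5572 exercise | (k=8,j=2): S=71.5431, K−S=87.1269, hold=85.7055 ⇒ V=87.1269 exercise | (k=8,j=3): S=91.2166, K−S=67.4534, hold=66.0320 ⇒ V=67.4534 exercise | (k=8,j=4): S=116.3000, K−S=42.3700, hold=40.9486 ⇒ V=42.3700 exercise | (k=8,j=5): S=148.2811, K−S=10.3889, hold=13.3682 ⇒ V=13.3682 continue | (k=8,j=6): S=189.0565, K−S=0.0000, hold=0.0000 ⇒ V=0.0000 continue | (k=8,j=7): S=241.0448, K−S=0.0000, hold=0.0000 ⇒ V=0.0000 continue | (k=8,j=8): S=307.3291, K−S=0.0000, hold=0.0000 ⇒ V=0.0000 continue  boundary S*=116.3000
step 7: (k=7,j=0): S=49.6945, K−S=108.9755, hold=107.5540 ⇒ V=108.9755 exercise | (k=7,j=1): S=63.3599, K−S=95.3101, hold=93.8886 ⇒ V=95.3101 exercise | (k=7,j=2): S=80.7831, K−S=77.8869, hold=76.4654 ⇒ V=77.8869 exercise | (k=7,j=3): S=102.9975, K−S=55.6725, hold=54.2510 ⇒ V=55.6725 exercise | (k=7,j=4): S=131.3206, K−S=27.3494, hold=27.4243 ⇒ V=27.4243 continue | (k=7,j=5): S=167.4321, K−S=0.0000, hold=6.5343 ⇒ V=6.5343 continue | (k=7,j=6): S=213.4739, K−S=0.0000, hold=0.0000 ⇒ V=0.0000 continue | (k=7,j=7): S=272.1765, K−S=0.0000, hold=0.0000 ⇒ V=0.0000 continue  boundary S*=102.9975
step 6: (k=6,j=0): S=56.1128, K−S=102.5572, hold=101.1358 ⇒ V=102.5572 exercise | (k=6,j=1): S=71.5431, K−S=87.1269, hold=85.7055 ⇒ V=87.1269 exercise | (k=6,j=2): S=91.2166, K−S=67.4534, hold=66.0320 ⇒ V=67.4534 exercise | (k=6,j=3): S=116.3000, K−S=42.3700, hold=40.9862 ⇒ V=42.3700 exercise | (k=6,j=4): S=148.2811, K−S=10.3889, hold=16.6867 ⇒ V=16.6867 continue | (k=6,j=5): S=189.0565, K−S=0.0000, hold=3.1939 ⇒ V=3.1939 continue | (k=6,j=6): S=241.0448, K−S=0.0000, hold=0.0000 ⇒ V=0.0000 continue  boundary S*=116.3000
step 5: (k=5,j=0): S=63.3599, K−S=95.3101, hold=93.8886 ⇒ V=95.3101 exercise | (k=5,j=1): S=80.7831, K−S=77.8869, hold=76.4654 ⇒ V=77.8869 exercise | (k=5,j=2): S=102.9975, K−S=55.6725, hold=54.2510 ⇒ V=55.6725 exercise | (k=5,j=3): S=131.3206, K−S=27.3494, hold=29.0910 ⇒ V=29.0910 continue | (k=5,j=4): S=167.4321, K−S=0.0000, hold=9.7605 ⇒ V=9.7605 continue | (k=5,j=5): S=213.4739, K−S=0.0000, hold=1.5612 ⇒ V=1.5612 continue  boundary S*=102.9975
step 4: (k=4,j=0): S=71.5431, K−S=87.1269, hold=85.7055 ⇒ V=87.1269 exercise | (k=4,j=1): S=91.2166, K−S=67.4534, hold=66.0320 ⇒ V=67.4534 exercise | (k=4,j=2): S=116.3000, K−S=42.3700, hold=41.8233 ⇒ V=42.3700 exercise | (k=4,j=3): S=148.2811, K−S=10.3889, hold=19.1217 ⇒ V=19.1217 continue | (k=4,j=4): S=189.0565, K−S=0.0000, hold=5.5550 ⇒ V=5.5550 continue  boundary S*=116.3000
step 3: (k=3,j=0): S=80.7831, K−S=77.8869, hold=76.4654 ⇒ V=77.8869 exercise | (k=3,j=1): S=102.9975, K−S=55.6725, hold=54.2510 ⇒ V=55.6725 exercise | (k=3,j=2): S=131.3206, K−S=27.3494, hold=30.3140 ⇒ V=30.3140 continue | (k=3,j=3): S=167.4321, K−S=0.0000, hold=12.1365 ⇒ V=12.1365 continue  boundary S*=102.9975
step 2: (k=2,j=0): S=91.2166, K−S=67.4534, hold=66.0320 ⇒ V=67.4534 exercise | (k=2,j=1): S=116.3000, K−S=42.3700, hold=42.4375 ⇒ V=42.4375 continue | (k=2,j=2): S=148.2811, K−S=10.3889, hold=20.9128 ⇒ V=20.9128 continue  boundary S*=91.2166
step 1: (k=1,j=0): S=102.9975, K−S=55.6725, hold=54.2849 ⇒ V=55.6725 exercise | (k=1,j=1): S=131.3206, K−S=27.3494, hold=31.2466 ⇒ V=31.2466 continue  boundary S*=102.9975
step 0: (k=0,j=0): S=116.3000, K−S=42.3700, hold=42.9059 ⇒ V=42.9059 continue  boundary S*=-

price = 42.9059
boundary = - 102.9975 91.2166 102.9975 116.3000 102.9975 116.3000 102.9975 116.3000
tree:
42.9059
55.6725 31.2466
67.4534 42.4375 20.9128
77.8869 55.6725 30.3140 12.1365
87.1269 67.4534 42.3700 19.1217 5.5550
95.3101 77.8869 55.6725 29.0910 9.7605 1.5612
102.5572 87.1269 67.4534 42.3700 16.6867 3.1939 0.0000
108.9755 95.3101 77.8869 55.6725 27.4243 6.5343 0.0000 0.0000
114.6596 102.5572 87.1269 67.4534 42.3700 13.3682 0.0000 0.0000 0.0000
119.6935 108.9755 95.3101 77.8869 55.6725 27.3494 0.0000 0.0000 0.0000 0.0000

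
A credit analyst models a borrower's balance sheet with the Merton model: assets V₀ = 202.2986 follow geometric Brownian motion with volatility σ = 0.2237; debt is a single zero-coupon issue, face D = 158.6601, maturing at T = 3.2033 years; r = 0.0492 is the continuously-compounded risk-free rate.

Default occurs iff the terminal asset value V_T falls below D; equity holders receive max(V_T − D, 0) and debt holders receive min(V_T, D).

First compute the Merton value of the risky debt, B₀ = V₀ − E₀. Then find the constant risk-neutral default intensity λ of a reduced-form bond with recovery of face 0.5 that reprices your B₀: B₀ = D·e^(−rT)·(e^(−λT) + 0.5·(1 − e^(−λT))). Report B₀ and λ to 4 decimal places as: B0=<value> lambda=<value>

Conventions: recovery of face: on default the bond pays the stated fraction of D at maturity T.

B0=130.0777 lambda=0.0262

Equity is a call on the firm's assets struck at D = 158.6601:
d₁ = [ln(V₀/D) + (r + σ²/2)T] / (σ√T)
   = [ln(202.2986/158.6601) + (0.0492 + 0.5·0.2237²)·3.2033] / (0.2237·√3.2033)
   = [0.242981 + 0.237752] / 0.400373 = 1.200711
d₂ = d₁ − σ√T = 1.200711 − 0.400373 = 0.800338
N(d₁) = 0.885068,  N(d₂) = 0.788243,  e^(−rT) = 0.854189
E₀ = V₀·N(d₁) − D·e^(−rT)·N(d₂)
   = 202.2986·0.885068 − 158.6601·0.854189·0.788243 = 72.220912
B₀ = V₀ − E₀ = 202.2986 − 72.220912 = 130.077688
e^(−λT) = (B₀·e^(rT)/D − 0.5)/(1 − 0.5) = (130.0777·1.170701/158.6601 − 0.5)/0.5 = 0.91960095
λ = −ln(0.91960095)/3.2033 = 0.026165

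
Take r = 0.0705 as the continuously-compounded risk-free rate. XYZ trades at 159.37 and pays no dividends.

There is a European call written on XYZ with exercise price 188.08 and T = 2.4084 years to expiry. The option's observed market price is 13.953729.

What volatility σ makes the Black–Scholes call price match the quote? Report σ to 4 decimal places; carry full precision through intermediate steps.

At σ = 0.1386 the Black–Scholes value reproduces the quote:
σ√T = 0.1386·√2.4084 = 0.215094
d₁ = (ln(S/K) + (r+σ²/2)T) / (σ√T) = (ln(159.37/188.08) + (0.0705+0.1386²/2)·2.4084) / 0.215094 = (-0.165639 + 0.192925) / 0.215094 = 0.126856
d₂ = d₁ − σ√T = 0.126856 − 0.215094 = -0.088237
e^{−rT} = 0.843840
N(d₁) = 0.550473,  N(d₂) = 0.464844
V = S·N(d₁) − K·e^{−rT}·N(d₂) = 87.728869 − 73.775139 = 13.953729 (the quoted price), and the Black–Scholes price is strictly increasing in σ, so σ is unique

sigma = 0.1386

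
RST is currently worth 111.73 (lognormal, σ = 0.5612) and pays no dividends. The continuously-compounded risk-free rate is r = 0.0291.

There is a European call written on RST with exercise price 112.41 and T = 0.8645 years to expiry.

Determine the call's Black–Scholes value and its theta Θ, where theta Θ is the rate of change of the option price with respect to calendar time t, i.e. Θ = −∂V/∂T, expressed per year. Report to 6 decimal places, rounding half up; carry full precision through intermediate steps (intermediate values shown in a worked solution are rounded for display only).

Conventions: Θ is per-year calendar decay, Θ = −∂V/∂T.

price = 23.851015
Θ = -14.181556

σ√T = 0.5612·√0.8645 = 0.521795
d₁ = (ln(S/K) + (r+σ²/2)T) / (σ√T) = (ln(111.73/112.41) + (0.0291+0.5612²/2)·0.8645) / 0.521795 = (-0.006068 + 0.161292) / 0.521795 = 0.297482
d₂ = d₁ − σ√T = 0.297482 − 0.521795 = -0.224314
e^{−rT} = 0.975157
N(d₁) = 0.616951,  N(d₂) = 0.411257
Call price V = S·N(d₁) − K·e^{−rT}·N(d₂) = 68.931884 − 45.080869 = 23.851015
φ(d₁) = (1/√(2π))·e^{−d₁²/2} = 0.381675
Θ = −S·φ(d₁)·σ/(2√T) − r·K·e^{−rT}·N(d₂) = −12.869703 − 1.311853 = -14.181556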